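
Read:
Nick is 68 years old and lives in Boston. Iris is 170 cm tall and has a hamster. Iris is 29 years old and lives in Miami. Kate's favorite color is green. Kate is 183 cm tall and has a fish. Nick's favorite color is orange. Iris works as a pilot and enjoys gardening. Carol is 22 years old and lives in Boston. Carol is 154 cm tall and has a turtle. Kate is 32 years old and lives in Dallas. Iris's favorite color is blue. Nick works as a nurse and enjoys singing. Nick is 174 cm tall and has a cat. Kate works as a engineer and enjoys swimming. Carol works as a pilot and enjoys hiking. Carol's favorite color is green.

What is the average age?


Sum=151, n=4, avg=37.75

37.75


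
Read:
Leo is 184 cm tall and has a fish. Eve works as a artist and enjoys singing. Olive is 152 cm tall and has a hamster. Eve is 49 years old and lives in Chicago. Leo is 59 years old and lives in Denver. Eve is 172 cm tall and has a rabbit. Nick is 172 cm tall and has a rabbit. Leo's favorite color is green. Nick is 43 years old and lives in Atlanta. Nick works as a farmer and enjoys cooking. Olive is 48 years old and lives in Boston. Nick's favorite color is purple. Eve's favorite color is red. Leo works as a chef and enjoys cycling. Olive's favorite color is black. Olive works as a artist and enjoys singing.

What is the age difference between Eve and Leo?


|49 - 59| = 10

10


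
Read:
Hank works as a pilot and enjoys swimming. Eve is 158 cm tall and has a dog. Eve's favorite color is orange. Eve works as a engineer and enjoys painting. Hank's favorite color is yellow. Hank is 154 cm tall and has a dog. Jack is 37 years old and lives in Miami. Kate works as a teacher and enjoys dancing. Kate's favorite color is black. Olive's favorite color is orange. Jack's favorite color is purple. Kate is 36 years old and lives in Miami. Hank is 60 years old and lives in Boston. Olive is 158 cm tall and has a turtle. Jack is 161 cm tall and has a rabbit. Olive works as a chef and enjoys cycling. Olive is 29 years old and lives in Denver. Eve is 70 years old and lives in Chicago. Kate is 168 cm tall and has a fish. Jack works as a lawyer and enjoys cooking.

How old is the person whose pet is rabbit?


Person with pet=rabbit is Jack, age 37

37


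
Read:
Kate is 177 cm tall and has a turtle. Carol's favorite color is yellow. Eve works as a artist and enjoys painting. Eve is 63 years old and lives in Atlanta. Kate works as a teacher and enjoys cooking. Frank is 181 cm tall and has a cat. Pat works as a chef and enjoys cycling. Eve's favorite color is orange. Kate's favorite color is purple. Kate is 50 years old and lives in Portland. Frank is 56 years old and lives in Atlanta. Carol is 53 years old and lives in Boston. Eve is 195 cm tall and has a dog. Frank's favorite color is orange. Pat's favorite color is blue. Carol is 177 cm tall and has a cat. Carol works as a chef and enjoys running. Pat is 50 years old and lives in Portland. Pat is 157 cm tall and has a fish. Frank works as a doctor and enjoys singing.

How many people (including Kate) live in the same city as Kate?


Kate lives in Portland. Count = 2

2


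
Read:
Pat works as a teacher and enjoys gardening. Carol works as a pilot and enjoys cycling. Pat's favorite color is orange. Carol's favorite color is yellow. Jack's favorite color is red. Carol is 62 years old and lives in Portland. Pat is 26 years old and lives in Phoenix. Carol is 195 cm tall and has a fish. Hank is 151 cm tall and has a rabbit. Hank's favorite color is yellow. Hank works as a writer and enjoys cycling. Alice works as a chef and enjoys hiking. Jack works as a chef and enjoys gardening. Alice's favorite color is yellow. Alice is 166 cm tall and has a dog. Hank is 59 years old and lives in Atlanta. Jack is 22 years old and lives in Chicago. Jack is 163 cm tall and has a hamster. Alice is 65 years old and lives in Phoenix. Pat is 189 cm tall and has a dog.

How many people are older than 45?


Filter: 3

3


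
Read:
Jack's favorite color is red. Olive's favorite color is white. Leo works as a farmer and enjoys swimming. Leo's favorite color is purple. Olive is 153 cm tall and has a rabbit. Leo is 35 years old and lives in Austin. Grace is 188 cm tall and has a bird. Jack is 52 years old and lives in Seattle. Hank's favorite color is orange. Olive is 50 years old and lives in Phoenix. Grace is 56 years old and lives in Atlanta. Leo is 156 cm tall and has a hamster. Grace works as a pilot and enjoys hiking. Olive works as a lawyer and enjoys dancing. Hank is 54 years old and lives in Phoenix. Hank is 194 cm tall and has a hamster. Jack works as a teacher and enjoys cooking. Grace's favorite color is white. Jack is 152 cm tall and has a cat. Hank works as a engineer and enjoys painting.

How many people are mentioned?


People: Jack, Grace, Hank, Olive, Leo. Count = 5

5


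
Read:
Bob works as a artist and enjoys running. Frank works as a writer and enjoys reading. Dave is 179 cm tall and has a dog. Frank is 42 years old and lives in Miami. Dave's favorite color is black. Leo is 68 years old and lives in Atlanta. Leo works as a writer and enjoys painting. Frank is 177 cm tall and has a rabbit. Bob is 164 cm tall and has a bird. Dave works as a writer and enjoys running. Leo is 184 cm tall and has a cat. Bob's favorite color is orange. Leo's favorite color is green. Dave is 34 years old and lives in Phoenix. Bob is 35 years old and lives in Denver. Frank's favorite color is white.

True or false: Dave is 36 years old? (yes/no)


Dave is actually 34. no

no


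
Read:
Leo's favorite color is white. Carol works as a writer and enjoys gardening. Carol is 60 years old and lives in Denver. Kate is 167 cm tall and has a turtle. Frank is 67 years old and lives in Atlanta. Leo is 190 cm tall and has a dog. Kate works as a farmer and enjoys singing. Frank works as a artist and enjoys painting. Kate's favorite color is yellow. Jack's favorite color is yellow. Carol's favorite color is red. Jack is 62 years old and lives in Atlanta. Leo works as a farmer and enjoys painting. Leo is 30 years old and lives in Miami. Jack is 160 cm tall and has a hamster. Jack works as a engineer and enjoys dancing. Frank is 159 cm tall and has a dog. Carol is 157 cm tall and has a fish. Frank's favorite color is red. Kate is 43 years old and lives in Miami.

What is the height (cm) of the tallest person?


Tallest: Leo at 190 cm

190


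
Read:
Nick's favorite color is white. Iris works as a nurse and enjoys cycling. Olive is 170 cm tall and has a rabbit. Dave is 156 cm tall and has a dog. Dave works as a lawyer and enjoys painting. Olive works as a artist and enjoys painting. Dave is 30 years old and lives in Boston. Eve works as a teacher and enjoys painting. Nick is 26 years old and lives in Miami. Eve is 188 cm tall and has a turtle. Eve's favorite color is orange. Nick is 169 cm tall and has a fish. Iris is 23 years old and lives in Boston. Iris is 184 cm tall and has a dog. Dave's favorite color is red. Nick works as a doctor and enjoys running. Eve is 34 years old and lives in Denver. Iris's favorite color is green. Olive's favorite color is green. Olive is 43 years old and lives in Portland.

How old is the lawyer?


The lawyer is Dave, age 30

30


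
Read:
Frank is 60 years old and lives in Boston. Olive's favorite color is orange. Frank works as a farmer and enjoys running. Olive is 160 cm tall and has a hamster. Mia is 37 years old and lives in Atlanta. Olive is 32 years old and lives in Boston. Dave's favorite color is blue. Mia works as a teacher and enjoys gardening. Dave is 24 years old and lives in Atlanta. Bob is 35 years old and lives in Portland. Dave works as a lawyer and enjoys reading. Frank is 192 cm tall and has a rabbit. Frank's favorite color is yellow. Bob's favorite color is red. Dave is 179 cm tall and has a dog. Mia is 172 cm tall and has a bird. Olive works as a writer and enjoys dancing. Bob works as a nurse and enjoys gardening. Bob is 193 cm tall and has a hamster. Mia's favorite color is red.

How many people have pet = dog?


Count: 1

1


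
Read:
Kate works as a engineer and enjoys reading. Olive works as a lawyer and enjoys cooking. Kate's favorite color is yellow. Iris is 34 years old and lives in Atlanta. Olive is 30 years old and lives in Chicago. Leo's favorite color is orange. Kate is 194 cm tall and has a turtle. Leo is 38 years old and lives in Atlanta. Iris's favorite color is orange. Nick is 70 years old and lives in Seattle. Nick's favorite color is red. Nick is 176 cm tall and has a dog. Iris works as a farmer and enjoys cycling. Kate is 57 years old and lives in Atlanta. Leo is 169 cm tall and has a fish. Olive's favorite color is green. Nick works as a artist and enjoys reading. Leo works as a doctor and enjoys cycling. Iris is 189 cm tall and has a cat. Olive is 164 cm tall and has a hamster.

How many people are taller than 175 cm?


Taller than 175: 3

3


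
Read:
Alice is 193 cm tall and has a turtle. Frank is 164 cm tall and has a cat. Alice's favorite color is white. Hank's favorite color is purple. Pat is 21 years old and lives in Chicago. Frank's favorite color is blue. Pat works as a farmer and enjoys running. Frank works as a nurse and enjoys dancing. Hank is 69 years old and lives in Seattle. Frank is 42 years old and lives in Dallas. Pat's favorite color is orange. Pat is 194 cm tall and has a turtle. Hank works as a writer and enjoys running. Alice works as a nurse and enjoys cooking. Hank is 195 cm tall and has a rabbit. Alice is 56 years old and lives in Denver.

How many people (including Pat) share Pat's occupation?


Pat is a farmer. Count = 1

1


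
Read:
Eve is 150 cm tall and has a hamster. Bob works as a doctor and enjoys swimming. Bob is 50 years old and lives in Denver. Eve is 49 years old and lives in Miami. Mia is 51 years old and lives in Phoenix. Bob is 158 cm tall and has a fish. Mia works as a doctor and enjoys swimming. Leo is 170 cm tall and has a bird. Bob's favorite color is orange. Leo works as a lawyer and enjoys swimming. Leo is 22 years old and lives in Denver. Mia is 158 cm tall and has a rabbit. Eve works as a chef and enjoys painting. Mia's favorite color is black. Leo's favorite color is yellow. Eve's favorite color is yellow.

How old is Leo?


Leo is 22 years old

22


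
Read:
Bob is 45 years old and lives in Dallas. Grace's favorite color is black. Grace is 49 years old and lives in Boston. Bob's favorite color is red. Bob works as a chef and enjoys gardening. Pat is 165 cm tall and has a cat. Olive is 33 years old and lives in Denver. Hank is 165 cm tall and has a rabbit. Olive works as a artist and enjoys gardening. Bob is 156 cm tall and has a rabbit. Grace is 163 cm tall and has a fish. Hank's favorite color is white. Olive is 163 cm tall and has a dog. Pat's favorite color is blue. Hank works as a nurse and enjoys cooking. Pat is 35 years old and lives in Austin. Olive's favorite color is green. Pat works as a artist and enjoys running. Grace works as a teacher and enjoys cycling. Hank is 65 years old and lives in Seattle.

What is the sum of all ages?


33+35+45+65+49 = 227

227


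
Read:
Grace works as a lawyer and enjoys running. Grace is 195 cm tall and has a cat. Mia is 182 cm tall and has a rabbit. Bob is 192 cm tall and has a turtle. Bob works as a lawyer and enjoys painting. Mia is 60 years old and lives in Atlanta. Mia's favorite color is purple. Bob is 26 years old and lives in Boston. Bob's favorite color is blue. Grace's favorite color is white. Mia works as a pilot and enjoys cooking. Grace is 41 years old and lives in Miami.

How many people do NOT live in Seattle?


Not in Seattle: 3

3


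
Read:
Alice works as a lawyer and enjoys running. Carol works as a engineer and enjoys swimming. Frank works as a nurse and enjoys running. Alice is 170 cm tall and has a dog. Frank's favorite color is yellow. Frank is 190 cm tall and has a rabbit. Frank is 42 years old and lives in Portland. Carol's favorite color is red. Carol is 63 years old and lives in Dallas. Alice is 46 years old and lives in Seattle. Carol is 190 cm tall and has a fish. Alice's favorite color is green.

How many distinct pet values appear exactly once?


Unique pet values: 3

3


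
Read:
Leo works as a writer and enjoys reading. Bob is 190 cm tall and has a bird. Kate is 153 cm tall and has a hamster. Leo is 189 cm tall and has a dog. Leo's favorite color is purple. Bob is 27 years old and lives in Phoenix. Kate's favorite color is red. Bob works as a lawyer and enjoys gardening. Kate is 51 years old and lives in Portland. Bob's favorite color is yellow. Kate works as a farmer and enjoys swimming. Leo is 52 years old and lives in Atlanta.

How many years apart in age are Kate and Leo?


51 vs 52, diff = 1

1


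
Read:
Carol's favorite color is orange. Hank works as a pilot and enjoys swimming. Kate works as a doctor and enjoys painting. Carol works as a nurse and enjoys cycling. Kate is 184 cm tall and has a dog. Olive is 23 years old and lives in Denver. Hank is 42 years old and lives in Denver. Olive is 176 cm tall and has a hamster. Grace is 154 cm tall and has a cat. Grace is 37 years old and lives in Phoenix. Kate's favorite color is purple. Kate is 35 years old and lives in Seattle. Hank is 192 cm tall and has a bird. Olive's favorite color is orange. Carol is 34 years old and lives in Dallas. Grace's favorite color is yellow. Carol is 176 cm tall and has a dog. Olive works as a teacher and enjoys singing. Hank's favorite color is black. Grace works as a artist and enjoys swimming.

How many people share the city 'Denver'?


Count: 2

2


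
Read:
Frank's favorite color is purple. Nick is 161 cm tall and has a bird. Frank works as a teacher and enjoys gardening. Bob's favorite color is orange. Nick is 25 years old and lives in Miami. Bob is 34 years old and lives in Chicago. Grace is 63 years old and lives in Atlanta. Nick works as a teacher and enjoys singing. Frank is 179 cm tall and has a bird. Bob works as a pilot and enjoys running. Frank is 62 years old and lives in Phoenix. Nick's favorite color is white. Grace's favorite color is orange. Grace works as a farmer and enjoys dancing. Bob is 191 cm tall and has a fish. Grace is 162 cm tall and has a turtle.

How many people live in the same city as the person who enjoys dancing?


Person with hobby dancing is Grace, city Atlanta. Count = 1

1


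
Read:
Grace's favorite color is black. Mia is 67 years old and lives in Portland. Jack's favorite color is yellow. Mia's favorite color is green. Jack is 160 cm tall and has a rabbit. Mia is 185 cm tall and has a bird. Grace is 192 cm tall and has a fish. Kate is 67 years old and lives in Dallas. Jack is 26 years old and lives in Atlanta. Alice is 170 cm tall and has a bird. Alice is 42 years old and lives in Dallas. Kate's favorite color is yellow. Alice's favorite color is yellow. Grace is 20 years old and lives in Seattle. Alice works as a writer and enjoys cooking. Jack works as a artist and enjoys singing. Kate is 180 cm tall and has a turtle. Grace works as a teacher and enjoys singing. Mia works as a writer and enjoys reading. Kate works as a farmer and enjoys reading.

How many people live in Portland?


Count in Portland: 1

1


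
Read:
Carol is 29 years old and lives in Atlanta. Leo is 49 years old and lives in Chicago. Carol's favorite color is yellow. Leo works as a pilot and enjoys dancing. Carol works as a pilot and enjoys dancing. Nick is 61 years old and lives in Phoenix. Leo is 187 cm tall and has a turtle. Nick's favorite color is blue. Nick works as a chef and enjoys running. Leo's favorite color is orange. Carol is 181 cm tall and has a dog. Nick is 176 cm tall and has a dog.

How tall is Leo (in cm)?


Leo is 187 cm tall

187


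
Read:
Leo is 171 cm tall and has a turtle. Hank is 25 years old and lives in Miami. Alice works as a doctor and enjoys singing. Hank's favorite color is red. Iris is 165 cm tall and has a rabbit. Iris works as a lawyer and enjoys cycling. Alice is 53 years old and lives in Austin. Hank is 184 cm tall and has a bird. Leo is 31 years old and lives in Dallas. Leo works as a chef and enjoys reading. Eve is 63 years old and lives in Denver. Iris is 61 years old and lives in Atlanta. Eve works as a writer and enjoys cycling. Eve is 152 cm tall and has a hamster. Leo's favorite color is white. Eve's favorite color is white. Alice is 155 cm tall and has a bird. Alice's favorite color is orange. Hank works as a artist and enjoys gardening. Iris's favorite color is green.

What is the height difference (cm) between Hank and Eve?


|184 - 152| = 32

32


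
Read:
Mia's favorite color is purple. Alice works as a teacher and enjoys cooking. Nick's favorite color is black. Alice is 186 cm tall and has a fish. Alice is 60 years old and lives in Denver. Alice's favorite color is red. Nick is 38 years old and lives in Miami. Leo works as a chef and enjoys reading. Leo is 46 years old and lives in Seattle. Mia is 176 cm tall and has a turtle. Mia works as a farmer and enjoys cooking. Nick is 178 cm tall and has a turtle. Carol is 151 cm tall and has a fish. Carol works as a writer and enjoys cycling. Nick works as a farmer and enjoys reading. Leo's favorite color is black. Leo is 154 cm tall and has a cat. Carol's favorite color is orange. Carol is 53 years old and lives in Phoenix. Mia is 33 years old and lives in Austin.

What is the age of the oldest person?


Oldest: Alice at 60

60


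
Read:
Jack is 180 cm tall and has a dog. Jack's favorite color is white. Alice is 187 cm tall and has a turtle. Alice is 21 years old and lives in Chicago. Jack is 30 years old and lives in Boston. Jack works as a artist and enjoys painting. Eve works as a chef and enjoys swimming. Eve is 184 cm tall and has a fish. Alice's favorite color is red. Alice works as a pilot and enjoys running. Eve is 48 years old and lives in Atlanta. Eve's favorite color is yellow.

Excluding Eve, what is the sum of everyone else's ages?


Sum (excluding Eve): 51

51


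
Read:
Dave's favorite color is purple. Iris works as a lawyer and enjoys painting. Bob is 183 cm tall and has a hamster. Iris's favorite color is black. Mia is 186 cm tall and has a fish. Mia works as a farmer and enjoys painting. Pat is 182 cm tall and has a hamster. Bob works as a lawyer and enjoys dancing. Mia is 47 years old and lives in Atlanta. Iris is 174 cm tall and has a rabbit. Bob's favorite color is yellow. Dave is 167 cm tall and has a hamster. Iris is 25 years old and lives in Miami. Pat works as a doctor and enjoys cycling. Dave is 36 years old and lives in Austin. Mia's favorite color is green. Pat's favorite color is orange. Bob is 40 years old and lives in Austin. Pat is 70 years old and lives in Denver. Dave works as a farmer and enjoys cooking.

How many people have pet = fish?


Count: 1

1


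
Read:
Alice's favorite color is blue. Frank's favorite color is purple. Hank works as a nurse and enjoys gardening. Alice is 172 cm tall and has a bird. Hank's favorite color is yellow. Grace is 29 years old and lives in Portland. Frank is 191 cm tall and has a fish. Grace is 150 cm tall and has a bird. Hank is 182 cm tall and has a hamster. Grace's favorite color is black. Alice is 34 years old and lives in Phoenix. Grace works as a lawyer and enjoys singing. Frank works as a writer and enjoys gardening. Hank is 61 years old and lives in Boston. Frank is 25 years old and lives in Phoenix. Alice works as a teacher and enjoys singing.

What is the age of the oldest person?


Oldest: Hank at 61

61


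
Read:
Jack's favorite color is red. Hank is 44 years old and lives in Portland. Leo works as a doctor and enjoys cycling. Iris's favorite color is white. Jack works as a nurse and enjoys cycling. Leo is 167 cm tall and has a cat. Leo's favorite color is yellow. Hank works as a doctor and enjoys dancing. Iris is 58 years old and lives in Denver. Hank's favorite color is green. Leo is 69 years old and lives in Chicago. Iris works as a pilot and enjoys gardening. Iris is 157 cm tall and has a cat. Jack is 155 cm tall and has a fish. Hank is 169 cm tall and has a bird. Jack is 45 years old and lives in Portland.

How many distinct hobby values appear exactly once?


Unique hobby values: 2

2


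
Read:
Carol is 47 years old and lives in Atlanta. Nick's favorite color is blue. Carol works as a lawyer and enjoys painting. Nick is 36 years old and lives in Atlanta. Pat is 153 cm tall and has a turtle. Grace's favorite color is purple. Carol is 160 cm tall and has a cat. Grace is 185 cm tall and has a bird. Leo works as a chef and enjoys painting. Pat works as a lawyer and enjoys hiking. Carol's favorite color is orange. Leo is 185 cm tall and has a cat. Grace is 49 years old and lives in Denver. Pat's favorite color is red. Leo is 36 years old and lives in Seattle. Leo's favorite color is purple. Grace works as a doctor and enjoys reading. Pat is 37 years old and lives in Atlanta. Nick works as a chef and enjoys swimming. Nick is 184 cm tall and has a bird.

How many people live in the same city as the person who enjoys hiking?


Person with hobby hiking is Pat, city Atlanta. Count = 3

3


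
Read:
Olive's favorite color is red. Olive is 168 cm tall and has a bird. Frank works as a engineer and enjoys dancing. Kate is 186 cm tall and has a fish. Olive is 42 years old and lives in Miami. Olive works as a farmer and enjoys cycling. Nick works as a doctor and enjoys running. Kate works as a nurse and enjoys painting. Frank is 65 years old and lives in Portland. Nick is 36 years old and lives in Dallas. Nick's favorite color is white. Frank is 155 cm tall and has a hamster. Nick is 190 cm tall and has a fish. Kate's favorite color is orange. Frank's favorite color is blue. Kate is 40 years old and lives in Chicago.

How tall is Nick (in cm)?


Nick is 190 cm tall

190


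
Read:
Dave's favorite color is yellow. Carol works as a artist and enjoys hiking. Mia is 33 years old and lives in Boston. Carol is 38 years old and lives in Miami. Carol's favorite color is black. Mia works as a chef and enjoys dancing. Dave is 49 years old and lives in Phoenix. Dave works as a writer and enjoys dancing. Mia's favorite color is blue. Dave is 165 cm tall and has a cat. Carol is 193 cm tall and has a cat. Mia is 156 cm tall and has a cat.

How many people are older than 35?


Filter: 2

2


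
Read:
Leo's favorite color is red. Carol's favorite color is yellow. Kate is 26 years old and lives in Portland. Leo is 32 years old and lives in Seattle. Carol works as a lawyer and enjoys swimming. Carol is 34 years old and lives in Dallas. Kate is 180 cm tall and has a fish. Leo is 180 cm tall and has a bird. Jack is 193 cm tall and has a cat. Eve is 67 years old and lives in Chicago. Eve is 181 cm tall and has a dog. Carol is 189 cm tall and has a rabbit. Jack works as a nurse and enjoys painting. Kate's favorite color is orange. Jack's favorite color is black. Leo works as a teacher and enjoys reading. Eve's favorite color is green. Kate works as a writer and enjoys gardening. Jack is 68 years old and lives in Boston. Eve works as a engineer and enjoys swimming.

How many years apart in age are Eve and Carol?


67 vs 34, diff = 33

33


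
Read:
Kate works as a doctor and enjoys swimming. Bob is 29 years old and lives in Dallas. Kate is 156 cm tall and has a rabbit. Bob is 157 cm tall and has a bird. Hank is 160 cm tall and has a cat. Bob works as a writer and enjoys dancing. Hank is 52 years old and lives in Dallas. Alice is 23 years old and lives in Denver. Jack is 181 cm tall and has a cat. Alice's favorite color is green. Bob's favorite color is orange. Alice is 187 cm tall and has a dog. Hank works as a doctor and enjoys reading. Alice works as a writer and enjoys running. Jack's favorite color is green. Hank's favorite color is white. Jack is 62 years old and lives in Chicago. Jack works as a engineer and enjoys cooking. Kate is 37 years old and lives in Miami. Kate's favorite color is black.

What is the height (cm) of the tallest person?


Tallest: Alice at 187 cm

187


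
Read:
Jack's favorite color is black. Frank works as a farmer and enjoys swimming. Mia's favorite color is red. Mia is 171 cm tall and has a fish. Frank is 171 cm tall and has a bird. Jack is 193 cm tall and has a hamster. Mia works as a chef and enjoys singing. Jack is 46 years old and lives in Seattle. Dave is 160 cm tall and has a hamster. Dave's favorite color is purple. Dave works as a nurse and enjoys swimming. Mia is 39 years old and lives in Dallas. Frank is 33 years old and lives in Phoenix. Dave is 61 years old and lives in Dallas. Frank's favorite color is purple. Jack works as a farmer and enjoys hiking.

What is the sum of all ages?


61+33+46+39 = 179

179


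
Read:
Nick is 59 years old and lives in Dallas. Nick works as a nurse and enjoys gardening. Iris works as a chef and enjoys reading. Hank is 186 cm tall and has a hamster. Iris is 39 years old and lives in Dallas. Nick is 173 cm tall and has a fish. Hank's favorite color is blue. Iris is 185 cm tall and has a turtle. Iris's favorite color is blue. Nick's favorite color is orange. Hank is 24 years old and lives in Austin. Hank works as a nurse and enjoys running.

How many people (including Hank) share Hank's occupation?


Hank is a nurse. Count = 2

2


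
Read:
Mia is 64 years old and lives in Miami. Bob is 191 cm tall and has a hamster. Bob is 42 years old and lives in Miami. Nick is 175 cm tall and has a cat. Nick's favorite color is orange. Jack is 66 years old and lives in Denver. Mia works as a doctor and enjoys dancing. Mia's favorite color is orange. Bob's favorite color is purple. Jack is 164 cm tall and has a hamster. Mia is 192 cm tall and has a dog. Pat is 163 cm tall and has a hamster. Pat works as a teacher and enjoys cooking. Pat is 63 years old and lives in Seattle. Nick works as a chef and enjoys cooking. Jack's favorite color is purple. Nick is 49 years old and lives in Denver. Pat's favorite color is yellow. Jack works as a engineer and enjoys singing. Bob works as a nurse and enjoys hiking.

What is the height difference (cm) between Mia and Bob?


|192 - 191| = 1

1


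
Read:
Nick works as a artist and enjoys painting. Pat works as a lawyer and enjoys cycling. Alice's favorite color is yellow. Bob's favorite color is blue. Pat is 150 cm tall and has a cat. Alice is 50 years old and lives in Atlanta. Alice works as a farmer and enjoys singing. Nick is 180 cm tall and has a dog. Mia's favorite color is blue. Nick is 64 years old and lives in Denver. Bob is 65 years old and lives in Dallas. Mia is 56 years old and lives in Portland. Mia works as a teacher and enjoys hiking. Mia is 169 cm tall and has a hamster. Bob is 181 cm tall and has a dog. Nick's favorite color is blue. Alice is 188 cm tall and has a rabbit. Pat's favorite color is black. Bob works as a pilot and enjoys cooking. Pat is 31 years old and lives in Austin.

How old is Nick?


Nick is 64 years old

64


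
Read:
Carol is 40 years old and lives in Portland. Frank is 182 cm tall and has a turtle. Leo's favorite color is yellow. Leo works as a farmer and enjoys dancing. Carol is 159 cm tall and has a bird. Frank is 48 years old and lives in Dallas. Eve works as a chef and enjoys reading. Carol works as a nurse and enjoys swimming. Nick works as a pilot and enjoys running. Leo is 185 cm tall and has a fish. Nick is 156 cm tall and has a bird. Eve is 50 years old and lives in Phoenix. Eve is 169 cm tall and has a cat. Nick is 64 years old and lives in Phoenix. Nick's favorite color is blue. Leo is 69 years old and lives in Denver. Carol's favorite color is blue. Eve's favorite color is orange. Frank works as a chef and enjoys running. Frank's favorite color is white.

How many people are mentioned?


People: Leo, Frank, Carol, Eve, Nick. Count = 5

5


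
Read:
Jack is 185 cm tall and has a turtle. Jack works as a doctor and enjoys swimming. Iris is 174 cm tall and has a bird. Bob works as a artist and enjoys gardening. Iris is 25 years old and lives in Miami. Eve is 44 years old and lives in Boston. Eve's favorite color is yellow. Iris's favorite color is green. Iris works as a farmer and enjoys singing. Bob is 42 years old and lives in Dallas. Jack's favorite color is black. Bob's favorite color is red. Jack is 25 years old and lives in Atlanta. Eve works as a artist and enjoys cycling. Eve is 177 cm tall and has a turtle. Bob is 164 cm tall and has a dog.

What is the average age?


Sum=136, n=4, avg=34

34


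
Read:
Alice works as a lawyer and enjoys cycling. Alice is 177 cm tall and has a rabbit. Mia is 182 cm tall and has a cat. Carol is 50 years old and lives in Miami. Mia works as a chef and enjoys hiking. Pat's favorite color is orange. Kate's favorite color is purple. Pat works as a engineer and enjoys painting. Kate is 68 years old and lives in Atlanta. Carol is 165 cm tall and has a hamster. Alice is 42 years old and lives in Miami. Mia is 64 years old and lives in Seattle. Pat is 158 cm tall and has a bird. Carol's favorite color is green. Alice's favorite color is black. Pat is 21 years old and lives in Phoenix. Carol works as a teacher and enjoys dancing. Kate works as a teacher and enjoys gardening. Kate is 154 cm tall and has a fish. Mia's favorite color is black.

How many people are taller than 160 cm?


Taller than 160: 3

3


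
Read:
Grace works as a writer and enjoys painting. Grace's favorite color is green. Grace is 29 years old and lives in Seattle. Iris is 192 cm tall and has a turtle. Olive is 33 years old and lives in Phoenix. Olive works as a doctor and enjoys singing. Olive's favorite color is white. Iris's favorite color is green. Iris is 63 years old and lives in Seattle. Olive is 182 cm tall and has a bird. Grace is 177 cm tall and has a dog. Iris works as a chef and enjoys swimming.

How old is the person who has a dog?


Person with dog is Grace, age 29

29


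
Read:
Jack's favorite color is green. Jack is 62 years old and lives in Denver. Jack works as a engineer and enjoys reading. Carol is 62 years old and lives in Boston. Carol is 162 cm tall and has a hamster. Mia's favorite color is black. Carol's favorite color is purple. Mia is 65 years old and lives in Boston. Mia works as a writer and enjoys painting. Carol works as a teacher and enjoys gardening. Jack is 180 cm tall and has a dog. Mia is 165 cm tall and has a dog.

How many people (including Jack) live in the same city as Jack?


Jack lives in Denver. Count = 1

1


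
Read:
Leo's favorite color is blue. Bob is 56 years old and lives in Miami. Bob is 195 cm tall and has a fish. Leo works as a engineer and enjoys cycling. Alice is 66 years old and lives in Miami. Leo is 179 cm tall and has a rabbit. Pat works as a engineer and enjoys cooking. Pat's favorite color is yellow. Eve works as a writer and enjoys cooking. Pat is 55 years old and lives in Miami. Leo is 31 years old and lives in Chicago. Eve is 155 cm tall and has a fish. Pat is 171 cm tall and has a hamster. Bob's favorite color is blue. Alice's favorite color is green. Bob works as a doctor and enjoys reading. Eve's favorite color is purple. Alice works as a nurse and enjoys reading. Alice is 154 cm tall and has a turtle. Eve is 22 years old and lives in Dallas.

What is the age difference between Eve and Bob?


|22 - 56| = 34

34


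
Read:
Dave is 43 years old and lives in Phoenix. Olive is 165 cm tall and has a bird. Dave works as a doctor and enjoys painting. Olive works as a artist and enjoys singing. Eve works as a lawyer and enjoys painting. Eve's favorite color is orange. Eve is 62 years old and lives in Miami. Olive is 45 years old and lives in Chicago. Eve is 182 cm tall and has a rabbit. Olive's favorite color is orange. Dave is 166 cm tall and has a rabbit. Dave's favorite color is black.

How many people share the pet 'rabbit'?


Count: 2

2


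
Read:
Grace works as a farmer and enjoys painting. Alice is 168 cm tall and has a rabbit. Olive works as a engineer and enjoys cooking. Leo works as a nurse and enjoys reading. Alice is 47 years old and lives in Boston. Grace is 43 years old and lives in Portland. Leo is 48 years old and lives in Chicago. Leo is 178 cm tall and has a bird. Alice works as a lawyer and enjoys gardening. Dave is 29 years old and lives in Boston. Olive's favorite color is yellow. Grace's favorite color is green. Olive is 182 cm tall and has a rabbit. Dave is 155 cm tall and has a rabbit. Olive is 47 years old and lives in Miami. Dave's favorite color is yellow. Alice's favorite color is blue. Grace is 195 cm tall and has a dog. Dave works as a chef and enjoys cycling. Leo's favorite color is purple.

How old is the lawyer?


The lawyer is Alice, age 47

47


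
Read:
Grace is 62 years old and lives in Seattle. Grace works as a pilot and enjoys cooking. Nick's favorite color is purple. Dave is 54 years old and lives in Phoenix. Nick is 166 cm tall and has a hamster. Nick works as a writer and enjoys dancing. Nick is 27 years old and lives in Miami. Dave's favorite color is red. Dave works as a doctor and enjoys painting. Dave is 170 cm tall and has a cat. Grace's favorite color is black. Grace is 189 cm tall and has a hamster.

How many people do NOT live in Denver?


Not in Denver: 3

3


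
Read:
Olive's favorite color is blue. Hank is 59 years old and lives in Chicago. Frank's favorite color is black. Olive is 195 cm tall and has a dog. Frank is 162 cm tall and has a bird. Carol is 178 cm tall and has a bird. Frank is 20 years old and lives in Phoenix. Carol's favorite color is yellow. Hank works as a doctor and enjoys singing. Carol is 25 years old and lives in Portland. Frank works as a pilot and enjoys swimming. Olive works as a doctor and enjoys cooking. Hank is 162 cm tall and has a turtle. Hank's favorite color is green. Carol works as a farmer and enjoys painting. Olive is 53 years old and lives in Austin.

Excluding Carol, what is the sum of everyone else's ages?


Sum (excluding Carol): 132

132


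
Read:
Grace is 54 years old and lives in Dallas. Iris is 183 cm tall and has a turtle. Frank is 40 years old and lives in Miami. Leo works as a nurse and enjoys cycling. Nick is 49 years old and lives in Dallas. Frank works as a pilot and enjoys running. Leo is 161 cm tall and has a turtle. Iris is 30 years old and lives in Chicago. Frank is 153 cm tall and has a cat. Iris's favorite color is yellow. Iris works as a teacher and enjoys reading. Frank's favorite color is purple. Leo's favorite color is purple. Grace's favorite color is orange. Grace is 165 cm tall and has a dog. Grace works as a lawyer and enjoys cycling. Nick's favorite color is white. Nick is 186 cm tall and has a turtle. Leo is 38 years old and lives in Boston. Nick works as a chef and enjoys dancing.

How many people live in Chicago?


Count in Chicago: 1

1


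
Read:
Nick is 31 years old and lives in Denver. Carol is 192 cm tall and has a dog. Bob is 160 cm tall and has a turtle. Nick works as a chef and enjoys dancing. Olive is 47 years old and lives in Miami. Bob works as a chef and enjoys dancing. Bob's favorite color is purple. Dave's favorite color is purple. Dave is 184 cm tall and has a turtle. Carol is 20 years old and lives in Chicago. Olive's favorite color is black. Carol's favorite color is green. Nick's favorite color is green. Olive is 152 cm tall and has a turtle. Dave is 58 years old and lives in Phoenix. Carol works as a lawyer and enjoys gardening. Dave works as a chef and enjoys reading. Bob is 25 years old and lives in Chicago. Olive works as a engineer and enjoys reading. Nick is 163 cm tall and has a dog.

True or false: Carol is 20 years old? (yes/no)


Carol is actually 20. yes

yes


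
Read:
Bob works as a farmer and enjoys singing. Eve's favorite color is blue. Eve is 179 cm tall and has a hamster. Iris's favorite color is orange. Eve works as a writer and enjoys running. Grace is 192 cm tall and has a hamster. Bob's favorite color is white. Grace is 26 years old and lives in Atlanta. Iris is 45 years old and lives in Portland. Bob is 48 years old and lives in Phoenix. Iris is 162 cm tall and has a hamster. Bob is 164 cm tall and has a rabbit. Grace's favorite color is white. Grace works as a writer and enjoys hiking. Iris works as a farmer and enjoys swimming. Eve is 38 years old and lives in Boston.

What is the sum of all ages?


38+45+26+48 = 157

157


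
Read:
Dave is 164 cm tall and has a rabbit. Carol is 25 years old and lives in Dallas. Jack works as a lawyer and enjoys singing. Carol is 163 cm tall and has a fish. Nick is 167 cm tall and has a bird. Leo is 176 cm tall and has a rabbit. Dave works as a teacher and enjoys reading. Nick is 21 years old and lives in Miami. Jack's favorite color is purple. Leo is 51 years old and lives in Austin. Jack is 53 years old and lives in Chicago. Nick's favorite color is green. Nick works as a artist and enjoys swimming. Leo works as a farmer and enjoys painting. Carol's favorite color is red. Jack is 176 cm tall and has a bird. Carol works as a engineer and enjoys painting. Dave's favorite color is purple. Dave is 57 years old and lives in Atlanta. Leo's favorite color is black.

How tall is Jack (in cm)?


Jack is 176 cm tall

176


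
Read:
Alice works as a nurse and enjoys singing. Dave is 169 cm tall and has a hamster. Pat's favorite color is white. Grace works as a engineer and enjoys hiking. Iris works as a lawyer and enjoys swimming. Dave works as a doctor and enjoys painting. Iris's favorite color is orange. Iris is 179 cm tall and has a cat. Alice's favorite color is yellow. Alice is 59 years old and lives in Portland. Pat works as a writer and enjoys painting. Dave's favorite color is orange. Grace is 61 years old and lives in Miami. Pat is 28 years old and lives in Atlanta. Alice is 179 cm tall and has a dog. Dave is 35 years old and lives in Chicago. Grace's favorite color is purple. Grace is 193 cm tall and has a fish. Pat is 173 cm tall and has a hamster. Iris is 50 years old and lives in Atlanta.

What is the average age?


Sum=233, n=5, avg=46.6

46.6


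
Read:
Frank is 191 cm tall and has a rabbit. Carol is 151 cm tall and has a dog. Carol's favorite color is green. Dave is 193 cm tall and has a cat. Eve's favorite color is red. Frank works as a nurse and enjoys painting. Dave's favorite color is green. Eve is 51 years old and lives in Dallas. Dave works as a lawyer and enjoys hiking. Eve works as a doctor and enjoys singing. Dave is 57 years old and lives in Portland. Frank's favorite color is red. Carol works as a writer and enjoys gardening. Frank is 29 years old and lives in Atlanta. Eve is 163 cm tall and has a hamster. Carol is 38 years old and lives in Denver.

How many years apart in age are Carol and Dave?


38 vs 57, diff = 19

19


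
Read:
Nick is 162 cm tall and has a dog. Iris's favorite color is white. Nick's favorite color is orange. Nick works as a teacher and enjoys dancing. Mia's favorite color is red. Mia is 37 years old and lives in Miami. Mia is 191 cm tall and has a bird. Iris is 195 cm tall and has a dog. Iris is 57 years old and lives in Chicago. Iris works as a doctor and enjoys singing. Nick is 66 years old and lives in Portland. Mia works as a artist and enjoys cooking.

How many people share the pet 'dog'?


Count: 2

2


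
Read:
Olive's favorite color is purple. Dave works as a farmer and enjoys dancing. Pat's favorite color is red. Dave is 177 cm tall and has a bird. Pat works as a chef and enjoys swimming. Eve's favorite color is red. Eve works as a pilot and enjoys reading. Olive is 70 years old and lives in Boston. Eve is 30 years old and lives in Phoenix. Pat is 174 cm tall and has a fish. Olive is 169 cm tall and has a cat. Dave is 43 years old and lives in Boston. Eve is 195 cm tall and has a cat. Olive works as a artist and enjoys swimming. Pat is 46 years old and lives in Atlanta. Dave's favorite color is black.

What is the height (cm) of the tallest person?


Tallest: Eve at 195 cm

195


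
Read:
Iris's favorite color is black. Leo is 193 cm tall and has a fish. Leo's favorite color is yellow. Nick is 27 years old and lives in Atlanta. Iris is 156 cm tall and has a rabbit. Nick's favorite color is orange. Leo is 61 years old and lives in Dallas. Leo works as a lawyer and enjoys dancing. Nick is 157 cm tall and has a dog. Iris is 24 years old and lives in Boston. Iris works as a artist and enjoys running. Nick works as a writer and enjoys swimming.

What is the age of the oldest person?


Oldest: Leo at 61

61
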